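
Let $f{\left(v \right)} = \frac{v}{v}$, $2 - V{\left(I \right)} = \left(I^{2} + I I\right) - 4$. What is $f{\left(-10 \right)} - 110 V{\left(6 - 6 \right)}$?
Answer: $-659$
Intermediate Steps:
$V{\left(I \right)} = 6 - 2 I^{2}$ ($V{\left(I \right)} = 2 - \left(\left(I^{2} + I I\right) - 4\right) = 2 - \left(\left(I^{2} + I^{2}\right) - 4\right) = 2 - \left(2 I^{2} - 4\right) = 2 - \left(-4 + 2 I^{2}\right) = 6 - 2 I^{2}$)
$f{\left(v \right)} = 1$
$f{\left(-10 \right)} - 110 V{\left(6 - 6 \right)} = 1 - 110 \left(6 - 2 \left(6 - 6\right)^{2}\right) = 1 - 110 \left(6 - 2 \cdot 0^{2}\right) = 1 - 110 \left(6 - 0\right) = 1 - 110 \left(6 + 0\right) = 1 - 660 = -659$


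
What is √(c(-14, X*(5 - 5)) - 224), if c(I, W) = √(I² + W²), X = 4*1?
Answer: I*√210 ≈ 14.491*I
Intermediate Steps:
X = 4
√(c(-14, X*(5 - 5)) - 224) = √(√((-14)² + (4*(5 - 5))²) - 224) = √(√(196 + (4*0)²) - 224) = √(√(196 + 0²) - 224) = √(√(196 + 0) - 224) = √(√196 - 224) = √(14 - 224) = √(-210) = I*√210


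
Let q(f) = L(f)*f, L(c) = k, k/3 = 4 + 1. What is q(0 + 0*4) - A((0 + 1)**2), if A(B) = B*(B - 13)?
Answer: 12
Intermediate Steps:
k = 15 (k = 3*(4 + 1) = 3*5 = 15)
L(c) = 15
A(B) = B*(-13 + B)
q(f) = 15*f
q(0 + 0*4) - A((0 + 1)**2) = 15*(0 + 0*4) - (0 + 1)**2*(-13 + (0 + 1)**2) = 15*(0 + 0) - 1**2*(-13 + 1**2) = 15*0 - (-13 + 1) = 0 - (-12) = 0 - 1*(-12) = 0 + 12 = 12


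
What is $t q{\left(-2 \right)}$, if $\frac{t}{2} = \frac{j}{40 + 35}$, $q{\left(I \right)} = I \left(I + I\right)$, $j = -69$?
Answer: $- \frac{368}{25} \approx -14.72$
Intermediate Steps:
$q{\left(I \right)} = 2 I^{2}$ ($q{\left(I \right)} = I 2 I = 2 I^{2}$)
$t = - \frac{46}{25}$ ($t = 2 \left(- \frac{69}{40 + 35}\right) = 2 \left(- \frac{69}{75}\right) = 2 \left(\left(-69\right) \frac{1}{75}\right) = 2 \left(- \frac{23}{25}\right) = - \frac{46}{25} \approx -1.84$)
$t q{\left(-2 \right)} = - \frac{46 \cdot 2 \left(-2\right)^{2}}{25} = - \frac{46 \cdot 2 \cdot 4}{25} = \left(- \frac{46}{25}\right) 8 = - \frac{368}{25}$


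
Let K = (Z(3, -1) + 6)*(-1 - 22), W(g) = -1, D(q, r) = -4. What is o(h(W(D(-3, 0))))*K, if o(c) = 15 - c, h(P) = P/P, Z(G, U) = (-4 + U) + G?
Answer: -1288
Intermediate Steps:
Z(G, U) = -4 + G + U
h(P) = 1
K = -92 (K = ((-4 + 3 - 1) + 6)*(-1 - 22) = (-2 + 6)*(-23) = 4*(-23) = -92)
o(h(W(D(-3, 0))))*K = (15 - 1*1)*(-92) = (15 - 1)*(-92) = 14*(-92) = -1288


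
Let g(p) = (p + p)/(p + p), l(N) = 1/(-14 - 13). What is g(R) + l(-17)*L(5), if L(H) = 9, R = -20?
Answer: 2/3 ≈ 0.66667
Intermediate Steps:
l(N) = -1/27 (l(N) = 1/(-27) = -1/27)
g(p) = 1 (g(p) = (2*p)/((2*p)) = (2*p)*(1/(2*p)) = 1)
g(R) + l(-17)*L(5) = 1 - 1/27*9 = 1 - 1/3 = 2/3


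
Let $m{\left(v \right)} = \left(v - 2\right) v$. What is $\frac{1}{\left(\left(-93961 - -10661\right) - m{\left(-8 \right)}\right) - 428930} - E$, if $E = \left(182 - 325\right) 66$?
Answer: $\frac{4835181779}{512310} \approx 9438.0$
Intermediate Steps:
$m{\left(v \right)} = v \left(-2 + v\right)$ ($m{\left(v \right)} = \left(-2 + v\right) v = v \left(-2 + v\right)$)
$E = -9438$ ($E = \left(-143\right) 66 = -9438$)
$\frac{1}{\left(\left(-93961 - -10661\right) - m{\left(-8 \right)}\right) - 428930} - E = \frac{1}{\left(\left(-93961 - -10661\right) - - 8 \left(-2 - 8\right)\right) - 428930} - -9438 = \frac{1}{\left(\left(-93961 + 10661\right) - \left(-8\right) \left(-10\right)\right) - 428930} + 9438 = \frac{1}{\left(-83300 - 80\right) - 428930} + 9438 = \frac{1}{-83380 - 428930} + 9438 = \frac{1}{-512310} + 9438 = - \frac{1}{512310} + 9438 = \frac{4835181779}{512310}$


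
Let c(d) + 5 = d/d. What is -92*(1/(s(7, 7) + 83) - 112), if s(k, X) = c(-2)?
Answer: 813924/79 ≈ 10303.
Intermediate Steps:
c(d) = -4 (c(d) = -5 + d/d = -5 + 1 = -4)
s(k, X) = -4
-92*(1/(s(7, 7) + 83) - 112) = -92*(1/(-4 + 83) - 112) = -92*(1/79 - 112) = -92*(-8847/79) = 813924/79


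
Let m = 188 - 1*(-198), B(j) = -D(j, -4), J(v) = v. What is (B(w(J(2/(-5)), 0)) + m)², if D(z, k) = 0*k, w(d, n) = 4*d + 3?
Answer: 148996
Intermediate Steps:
w(d, n) = 3 + 4*d
D(z, k) = 0
B(j) = 0 (B(j) = -1*0 = 0)
m = 386 (m = 188 + 198 = 386)
(B(w(J(2/(-5)), 0)) + m)² = (0 + 386)² = 386² = 148996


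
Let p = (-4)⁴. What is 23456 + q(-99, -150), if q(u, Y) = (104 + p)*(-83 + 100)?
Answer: 29576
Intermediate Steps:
p = 256
q(u, Y) = 6120 (q(u, Y) = (104 + 256)*(-83 + 100) = 360*17 = 6120)
23456 + q(-99, -150) = 23456 + 6120 = 29576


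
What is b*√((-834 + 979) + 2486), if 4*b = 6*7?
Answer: 21*√2631/2 ≈ 538.58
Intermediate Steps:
b = 21/2 (b = (6*7)/4 = (¼)*42 = 21/2 ≈ 10.500)
b*√((-834 + 979) + 2486) = 21*√((-834 + 979) + 2486)/2 = 21*√(145 + 2486)/2 = 21*√2631/2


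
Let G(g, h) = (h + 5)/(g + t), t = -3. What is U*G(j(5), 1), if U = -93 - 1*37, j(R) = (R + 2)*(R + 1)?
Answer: -20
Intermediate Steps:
j(R) = (1 + R)*(2 + R) (j(R) = (2 + R)*(1 + R) = (1 + R)*(2 + R))
G(g, h) = (5 + h)/(-3 + g) (G(g, h) = (h + 5)/(g - 3) = (5 + h)/(-3 + g))
U = -130 (U = -93 - 37 = -130)
U*G(j(5), 1) = -130*(5 + 1)/(-3 + (2 + 5**2 + 3*5)) = -130*6/(-3 + (2 + 25 + 15)) = -130*6/(-3 + 42) = -130*6/39 = -10*6/3 = -130*2/13 = -20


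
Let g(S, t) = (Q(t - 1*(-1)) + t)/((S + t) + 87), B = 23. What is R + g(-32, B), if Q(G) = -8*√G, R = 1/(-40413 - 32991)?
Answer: 281369/954252 - 8*√6/39 ≈ -0.20760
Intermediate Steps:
R = -1/73404 (R = 1/(-73404) = -1/73404 ≈ -1.3623e-5)
g(S, t) = (t - 8*√(1 + t))/(87 + S + t) (g(S, t) = (-8*√(t - 1*(-1)) + t)/((S + t) + 87) = (-8*√(t + 1) + t)/(87 + S + t) = (-8*√(1 + t) + t)/(87 + S + t) = (t - 8*√(1 + t))/(87 + S + t))
R + g(-32, B) = -1/73404 + (23 - 8*√(1 + 23))/(87 - 32 + 23) = -1/73404 + (23 - 16*√6)/78 = -1/73404 + (23/78 - 8*√6/39) = 281369/954252 - 8*√6/39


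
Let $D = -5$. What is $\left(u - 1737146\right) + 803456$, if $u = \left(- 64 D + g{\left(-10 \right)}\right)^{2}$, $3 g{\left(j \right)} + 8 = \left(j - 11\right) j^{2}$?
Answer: $- \frac{7085306}{9} \approx -7.8726 \cdot 10^{5}$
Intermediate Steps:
$g{\left(j \right)} = - \frac{8}{3} + \frac{j^{2} \left(-11 + j\right)}{3}$ ($g{\left(j \right)} = - \frac{8}{3} + \frac{\left(j - 11\right) j^{2}}{3} = - \frac{8}{3} + \frac{\left(-11 + j\right) j^{2}}{3} = - \frac{8}{3} + \frac{j^{2} \left(-11 + j\right)}{3}$)
$u = \frac{1317904}{9}$ ($u = \left(\left(-64\right) \left(-5\right) - \left(\frac{8}{3} + \frac{1000}{3} + \frac{1100}{3}\right)\right)^{2} = \left(320 - \frac{2108}{3}\right)^{2} = \left(- \frac{1148}{3}\right)^{2} = \frac{1317904}{9} \approx 1.4643 \cdot 10^{5}$)
$\left(u - 1737146\right) + 803456 = \left(\frac{1317904}{9} - 1737146\right) + 803456 = - \frac{14316410}{9} + 803456 = - \frac{7085306}{9}$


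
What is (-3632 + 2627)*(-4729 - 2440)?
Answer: 7204845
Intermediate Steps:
(-3632 + 2627)*(-4729 - 2440) = -1005*(-7169) = 7204845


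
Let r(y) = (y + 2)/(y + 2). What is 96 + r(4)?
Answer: 97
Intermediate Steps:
r(y) = 1 (r(y) = (2 + y)/(2 + y) = 1)
96 + r(4) = 96 + 1 = 97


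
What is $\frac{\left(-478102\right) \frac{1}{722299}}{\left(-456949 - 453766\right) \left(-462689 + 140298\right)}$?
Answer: $- \frac{478102}{212071551015479935} \approx -2.2544 \cdot 10^{-12}$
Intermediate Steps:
$\frac{\left(-478102\right) \frac{1}{722299}}{\left(-456949 - 453766\right) \left(-462689 + 140298\right)} = \frac{\left(-478102\right) \frac{1}{722299}}{\left(-910715\right) \left(-322391\right)} = - \frac{478102}{722299 \cdot 293606319565} = \left(- \frac{478102}{722299}\right) \frac{1}{293606319565} = - \frac{478102}{212071551015479935}$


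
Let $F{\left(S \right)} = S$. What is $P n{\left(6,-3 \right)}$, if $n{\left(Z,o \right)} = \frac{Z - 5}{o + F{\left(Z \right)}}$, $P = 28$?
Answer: $\frac{28}{3} \approx 9.3333$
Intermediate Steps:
$n{\left(Z,o \right)} = \frac{-5 + Z}{Z + o}$ ($n{\left(Z,o \right)} = \frac{Z - 5}{o + Z} = \frac{-5 + Z}{Z + o}$)
$P n{\left(6,-3 \right)} = 28 \frac{-5 + 6}{6 - 3} = 28 \cdot \frac{1}{3} \cdot 1 = 28 \cdot \frac{1}{3} = \frac{28}{3}$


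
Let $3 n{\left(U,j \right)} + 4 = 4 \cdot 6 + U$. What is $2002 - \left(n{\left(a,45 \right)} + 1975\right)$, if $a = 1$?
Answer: $20$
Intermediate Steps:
$n{\left(U,j \right)} = \frac{20}{3} + \frac{U}{3}$ ($n{\left(U,j \right)} = - \frac{4}{3} + \frac{4 \cdot 6 + U}{3} = - \frac{4}{3} + \frac{24 + U}{3} = - \frac{4}{3} + \left(8 + \frac{U}{3}\right) = \frac{20}{3} + \frac{U}{3}$)
$2002 - \left(n{\left(a,45 \right)} + 1975\right) = 2002 - \left(\left(\frac{20}{3} + \frac{1}{3} \cdot 1\right) + 1975\right) = 2002 - \left(\left(\frac{20}{3} + \frac{1}{3}\right) + 1975\right) = 2002 - \left(7 + 1975\right) = 2002 - 1982 = 20$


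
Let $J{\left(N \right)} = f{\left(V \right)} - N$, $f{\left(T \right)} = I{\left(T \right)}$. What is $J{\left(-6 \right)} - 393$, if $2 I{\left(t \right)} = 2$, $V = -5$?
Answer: $-386$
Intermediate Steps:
$I{\left(t \right)} = 1$ ($I{\left(t \right)} = \frac{1}{2} \cdot 2 = 1$)
$f{\left(T \right)} = 1$
$J{\left(N \right)} = 1 - N$
$J{\left(-6 \right)} - 393 = \left(1 - -6\right) - 393 = \left(1 + 6\right) - 393 = 7 - 393 = -386$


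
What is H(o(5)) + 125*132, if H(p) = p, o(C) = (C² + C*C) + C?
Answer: 16555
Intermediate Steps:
o(C) = C + 2*C² (o(C) = (C² + C²) + C = 2*C² + C = C + 2*C²)
H(o(5)) + 125*132 = 5*(1 + 2*5) + 125*132 = 5*(1 + 10) + 16500 = 5*11 + 16500 = 55 + 16500 = 16555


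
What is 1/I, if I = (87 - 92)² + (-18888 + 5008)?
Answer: -1/13855 ≈ -7.2176e-5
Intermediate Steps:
I = -13855 (I = (-5)² - 13880 = 25 - 13880 = -13855)
1/I = 1/(-13855) = -1/13855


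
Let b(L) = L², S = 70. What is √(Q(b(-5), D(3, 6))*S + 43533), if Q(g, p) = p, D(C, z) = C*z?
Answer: 9*√553 ≈ 211.64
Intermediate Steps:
√(Q(b(-5), D(3, 6))*S + 43533) = √((3*6)*70 + 43533) = √(18*70 + 43533) = √(1260 + 43533) = √44793 = 9*√553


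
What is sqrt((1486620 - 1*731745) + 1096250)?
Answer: 5*sqrt(74045) ≈ 1360.6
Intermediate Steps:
sqrt((1486620 - 1*731745) + 1096250) = sqrt((1486620 - 731745) + 1096250) = sqrt(754875 + 1096250) = sqrt(1851125) = 5*sqrt(74045)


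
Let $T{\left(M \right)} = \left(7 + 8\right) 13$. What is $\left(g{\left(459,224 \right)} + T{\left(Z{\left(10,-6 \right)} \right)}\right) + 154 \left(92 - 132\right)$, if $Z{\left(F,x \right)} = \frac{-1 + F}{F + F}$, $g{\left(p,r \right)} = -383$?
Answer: $-6348$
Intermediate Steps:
$Z{\left(F,x \right)} = \frac{-1 + F}{2 F}$
$T{\left(M \right)} = 195$ ($T{\left(M \right)} = 15 \cdot 13 = 195$)
$\left(g{\left(459,224 \right)} + T{\left(Z{\left(10,-6 \right)} \right)}\right) + 154 \left(92 - 132\right) = \left(-383 + 195\right) + 154 \left(92 - 132\right) = -188 + 154 \left(-40\right) = -188 - 6160 = -6348$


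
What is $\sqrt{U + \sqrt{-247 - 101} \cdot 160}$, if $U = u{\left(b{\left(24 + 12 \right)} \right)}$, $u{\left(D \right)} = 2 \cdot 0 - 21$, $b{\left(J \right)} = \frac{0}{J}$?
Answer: $\sqrt{-21 + 320 i \sqrt{87}} \approx 38.496 + 38.767 i$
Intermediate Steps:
$b{\left(J \right)} = 0$
$u{\left(D \right)} = -21$ ($u{\left(D \right)} = 0 - 21 = -21$)
$U = -21$
$\sqrt{U + \sqrt{-247 - 101} \cdot 160} = \sqrt{-21 + \sqrt{-247 - 101} \cdot 160} = \sqrt{-21 + \sqrt{-348} \cdot 160} = \sqrt{-21 + 2 i \sqrt{87} \cdot 160} = \sqrt{-21 + 320 i \sqrt{87}}$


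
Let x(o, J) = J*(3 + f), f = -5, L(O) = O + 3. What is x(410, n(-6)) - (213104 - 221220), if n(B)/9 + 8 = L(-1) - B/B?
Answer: 8242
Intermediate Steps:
L(O) = 3 + O
n(B) = -63 (n(B) = -72 + 9*((3 - 1) - B/B) = -72 + 9*(2 - 1*1) = -72 + 9*(2 - 1) = -72 + 9*1 = -72 + 9 = -63)
x(o, J) = -2*J (x(o, J) = J*(3 - 5) = J*(-2) = -2*J)
x(410, n(-6)) - (213104 - 221220) = -2*(-63) - (213104 - 221220) = 126 - 1*(-8116) = 126 + 8116 = 8242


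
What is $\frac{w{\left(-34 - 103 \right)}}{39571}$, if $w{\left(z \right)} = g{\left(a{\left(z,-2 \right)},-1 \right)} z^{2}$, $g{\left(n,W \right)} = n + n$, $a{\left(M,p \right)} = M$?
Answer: $- \frac{5142706}{39571} \approx -129.96$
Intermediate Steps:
$g{\left(n,W \right)} = 2 n$
$w{\left(z \right)} = 2 z^{3}$ ($w{\left(z \right)} = 2 z z^{2} = 2 z^{3}$)
$\frac{w{\left(-34 - 103 \right)}}{39571} = \frac{2 \left(-34 - 103\right)^{3}}{39571} = 2 \left(-34 - 103\right)^{3} \cdot \frac{1}{39571} = 2 \left(-137\right)^{3} \cdot \frac{1}{39571} = 2 \left(-2571353\right) \frac{1}{39571} = \left(-5142706\right) \frac{1}{39571} = - \frac{5142706}{39571}$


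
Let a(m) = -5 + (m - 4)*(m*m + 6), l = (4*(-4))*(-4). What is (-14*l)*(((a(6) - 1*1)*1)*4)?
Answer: -279552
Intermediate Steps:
l = 64 (l = -16*(-4) = 64)
a(m) = -5 + (-4 + m)*(6 + m²) (a(m) = -5 + (-4 + m)*(m² + 6) = -5 + (-4 + m)*(6 + m²))
(-14*l)*(((a(6) - 1*1)*1)*4) = (-14*64)*((((-29 + 6³ - 4*6² + 6*6) - 1*1)*1)*4) = -896*((-29 + 216 - 4*36 + 36) - 1)*1*4 = -896*((-29 + 216 - 144 + 36) - 1)*1*4 = -896*(79 - 1)*1*4 = -896*78*1*4 = -69888*4 = -896*312 = -279552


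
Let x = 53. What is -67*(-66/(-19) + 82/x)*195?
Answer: -66056640/1007 ≈ -65598.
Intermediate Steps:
-67*(-66/(-19) + 82/x)*195 = -67*(-66/(-19) + 82/53)*195 = -67*(-66*(-1/19) + 82*(1/53))*195 = -67*(66/19 + 82/53)*195 = -67*5056/1007*195 = -338752/1007*195 = -66056640/1007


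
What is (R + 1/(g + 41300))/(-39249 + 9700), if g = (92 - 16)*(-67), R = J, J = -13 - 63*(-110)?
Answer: -250450737/1069910192 ≈ -0.23409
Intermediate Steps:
J = 6917 (J = -13 + 6930 = 6917)
R = 6917
g = -5092 (g = 76*(-67) = -5092)
(R + 1/(g + 41300))/(-39249 + 9700) = (6917 + 1/(-5092 + 41300))/(-39249 + 9700) = (6917 + 1/36208)/(-29549) = (6917 + 1/36208)*(-1/29549) = (250450737/36208)*(-1/29549) = -250450737/1069910192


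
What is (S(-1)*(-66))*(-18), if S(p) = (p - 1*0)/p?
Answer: 1188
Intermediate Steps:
S(p) = 1 (S(p) = (p + 0)/p = p/p = 1)
(S(-1)*(-66))*(-18) = (1*(-66))*(-18) = -66*(-18) = 1188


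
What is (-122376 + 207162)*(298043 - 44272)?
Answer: 21516228006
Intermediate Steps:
(-122376 + 207162)*(298043 - 44272) = 84786*253771 = 21516228006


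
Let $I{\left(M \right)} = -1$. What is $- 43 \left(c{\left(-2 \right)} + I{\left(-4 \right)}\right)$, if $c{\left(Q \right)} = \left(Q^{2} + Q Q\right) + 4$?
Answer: $-473$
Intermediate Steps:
$c{\left(Q \right)} = 4 + 2 Q^{2}$ ($c{\left(Q \right)} = \left(Q^{2} + Q^{2}\right) + 4 = 2 Q^{2} + 4 = 4 + 2 Q^{2}$)
$- 43 \left(c{\left(-2 \right)} + I{\left(-4 \right)}\right) = - 43 \left(\left(4 + 2 \left(-2\right)^{2}\right) - 1\right) = - 43 \left(\left(4 + 2 \cdot 4\right) - 1\right) = - 43 \left(\left(4 + 8\right) - 1\right) = - 43 \left(12 - 1\right) = \left(-43\right) 11 = -473$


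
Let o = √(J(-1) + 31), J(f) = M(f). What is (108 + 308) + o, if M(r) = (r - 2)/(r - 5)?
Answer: 416 + 3*√14/2 ≈ 421.61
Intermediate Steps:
M(r) = (-2 + r)/(-5 + r)
J(f) = (-2 + f)/(-5 + f)
o = 3*√14/2 (o = √((-2 - 1)/(-5 - 1) + 31) = √(-3/(-6) + 31) = √(-⅙*(-3) + 31) = √(½ + 31) = √(63/2) = 3*√14/2 ≈ 5.6125)
(108 + 308) + o = (108 + 308) + 3*√14/2 = 416 + 3*√14/2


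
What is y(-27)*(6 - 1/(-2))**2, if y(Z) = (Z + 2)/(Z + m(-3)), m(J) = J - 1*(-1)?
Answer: 4225/116 ≈ 36.422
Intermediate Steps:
m(J) = 1 + J (m(J) = J + 1 = 1 + J)
y(Z) = (2 + Z)/(-2 + Z) (y(Z) = (Z + 2)/(Z + (1 - 3)) = (2 + Z)/(Z - 2) = (2 + Z)/(-2 + Z))
y(-27)*(6 - 1/(-2))**2 = ((2 - 27)/(-2 - 27))*(6 - 1/(-2))**2 = (-25/(-29))*(6 - 1*(-1/2))**2 = (-1/29*(-25))*(6 + 1/2)**2 = 25*(13/2)**2/29 = (25/29)*(169/4) = 4225/116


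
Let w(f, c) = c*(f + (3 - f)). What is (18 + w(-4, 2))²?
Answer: 576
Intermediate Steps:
w(f, c) = 3*c (w(f, c) = c*3 = 3*c)
(18 + w(-4, 2))² = (18 + 3*2)² = (18 + 6)² = 24² = 576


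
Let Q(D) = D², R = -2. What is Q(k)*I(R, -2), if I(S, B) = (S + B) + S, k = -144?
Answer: -124416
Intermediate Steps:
I(S, B) = B + 2*S (I(S, B) = (B + S) + S = B + 2*S)
Q(k)*I(R, -2) = (-144)²*(-2 + 2*(-2)) = 20736*(-2 - 4) = 20736*(-6) = -124416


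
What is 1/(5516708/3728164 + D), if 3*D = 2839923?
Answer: 932041/882309603458 ≈ 1.0564e-6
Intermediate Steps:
D = 946641 (D = (⅓)*2839923 = 946641)
1/(5516708/3728164 + D) = 1/(5516708/3728164 + 946641) = 1/(5516708*(1/3728164) + 946641) = 1/(1379177/932041 + 946641) = 1/(882309603458/932041) = 932041/882309603458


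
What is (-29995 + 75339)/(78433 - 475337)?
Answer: -5668/49613 ≈ -0.11424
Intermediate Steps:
(-29995 + 75339)/(78433 - 475337) = 45344/(-396904) = 45344*(-1/396904) = -5668/49613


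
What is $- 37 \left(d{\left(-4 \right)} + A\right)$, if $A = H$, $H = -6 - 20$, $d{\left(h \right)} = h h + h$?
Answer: $518$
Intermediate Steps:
$d{\left(h \right)} = h + h^{2}$ ($d{\left(h \right)} = h^{2} + h = h + h^{2}$)
$H = -26$ ($H = -6 - 20 = -26$)
$A = -26$
$- 37 \left(d{\left(-4 \right)} + A\right) = - 37 \left(- 4 \left(1 - 4\right) - 26\right) = - 37 \left(\left(-4\right) \left(-3\right) - 26\right) = - 37 \left(12 - 26\right) = \left(-37\right) \left(-14\right) = 518$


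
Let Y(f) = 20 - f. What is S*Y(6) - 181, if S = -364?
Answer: -5277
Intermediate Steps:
S*Y(6) - 181 = -364*(20 - 1*6) - 181 = -364*(20 - 6) - 181 = -364*14 - 181 = -5096 - 181 = -5277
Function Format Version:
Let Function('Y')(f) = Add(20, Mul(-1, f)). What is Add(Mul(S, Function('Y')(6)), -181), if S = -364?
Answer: -5277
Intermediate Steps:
Add(Mul(S, Function('Y')(6)), -181) = Add(Mul(-364, Add(20, Mul(-1, 6))), -181) = Add(Mul(-364, Add(20, -6)), -181) = Add(Mul(-364, 14), -181) = Add(-5096, -181) = -5277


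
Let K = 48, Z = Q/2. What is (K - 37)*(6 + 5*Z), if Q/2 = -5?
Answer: -209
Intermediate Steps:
Q = -10 (Q = 2*(-5) = -10)
Z = -5 (Z = -10/2 = -10*½ = -5)
(K - 37)*(6 + 5*Z) = (48 - 37)*(6 + 5*(-5)) = 11*(6 - 25) = 11*(-19) = -209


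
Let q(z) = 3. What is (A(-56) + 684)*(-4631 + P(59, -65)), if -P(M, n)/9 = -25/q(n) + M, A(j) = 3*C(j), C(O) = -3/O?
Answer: -194898231/56 ≈ -3.4803e+6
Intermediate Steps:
A(j) = -9/j (A(j) = 3*(-3/j) = -9/j)
P(M, n) = 75 - 9*M (P(M, n) = -9*(-25/3 + M) = 75 - 9*M)
(A(-56) + 684)*(-4631 + P(59, -65)) = (-9/(-56) + 684)*(-4631 + (75 - 9*59)) = (-9*(-1/56) + 684)*(-4631 + (75 - 531)) = (9/56 + 684)*(-4631 - 456) = (38313/56)*(-5087) = -194898231/56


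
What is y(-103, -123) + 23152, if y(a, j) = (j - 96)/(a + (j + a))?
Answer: 7617227/329 ≈ 23153.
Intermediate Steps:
y(a, j) = (-96 + j)/(j + 2*a) (y(a, j) = (-96 + j)/(a + (a + j)) = (-96 + j)/(j + 2*a))
y(-103, -123) + 23152 = (-96 - 123)/(-123 + 2*(-103)) + 23152 = -219/(-123 - 206) + 23152 = -219/(-329) + 23152 = -1/329*(-219) + 23152 = 219/329 + 23152 = 7617227/329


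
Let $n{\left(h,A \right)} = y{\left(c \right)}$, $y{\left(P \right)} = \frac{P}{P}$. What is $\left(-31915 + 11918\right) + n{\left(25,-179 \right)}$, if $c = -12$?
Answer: $-19996$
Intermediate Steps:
$y{\left(P \right)} = 1$
$n{\left(h,A \right)} = 1$
$\left(-31915 + 11918\right) + n{\left(25,-179 \right)} = \left(-31915 + 11918\right) + 1 = -19997 + 1 = -19996$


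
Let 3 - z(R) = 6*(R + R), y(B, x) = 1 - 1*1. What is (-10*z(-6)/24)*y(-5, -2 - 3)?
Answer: 0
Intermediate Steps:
y(B, x) = 0 (y(B, x) = 1 - 1 = 0)
z(R) = 3 - 12*R (z(R) = 3 - 6*(R + R) = 3 - 6*2*R = 3 - 12*R)
(-10*z(-6)/24)*y(-5, -2 - 3) = -10*(3 - 12*(-6))/24*0 = -10*(3 + 72)/24*0 = -750/24*0 = -10*25/8*0 = -125/4*0 = 0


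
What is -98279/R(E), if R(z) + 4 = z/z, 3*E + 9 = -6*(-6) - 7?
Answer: 98279/3 ≈ 32760.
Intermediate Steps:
E = 20/3 (E = -3 + (-6*(-6) - 7)/3 = -3 + (36 - 7)/3 = -3 + (⅓)*29 = -3 + 29/3 = 20/3 ≈ 6.6667)
R(z) = -3 (R(z) = -4 + z/z = -4 + 1 = -3)
-98279/R(E) = -98279/(-3) = -98279*(-⅓) = 98279/3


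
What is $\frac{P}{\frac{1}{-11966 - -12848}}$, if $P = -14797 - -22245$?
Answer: $6569136$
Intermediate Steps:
$P = 7448$ ($P = -14797 + 22245 = 7448$)
$\frac{P}{\frac{1}{-11966 - -12848}} = \frac{7448}{\frac{1}{-11966 - -12848}} = \frac{7448}{\frac{1}{-11966 + 12848}} = \frac{7448}{\frac{1}{882}} = 7448 \frac{1}{\frac{1}{882}} = 7448 \cdot 882 = 6569136$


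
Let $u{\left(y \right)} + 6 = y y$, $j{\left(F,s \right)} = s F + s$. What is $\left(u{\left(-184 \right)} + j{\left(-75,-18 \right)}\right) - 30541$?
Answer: $4641$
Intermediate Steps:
$j{\left(F,s \right)} = s + F s$ ($j{\left(F,s \right)} = F s + s = s + F s$)
$u{\left(y \right)} = -6 + y^{2}$ ($u{\left(y \right)} = -6 + y y = -6 + y^{2}$)
$\left(u{\left(-184 \right)} + j{\left(-75,-18 \right)}\right) - 30541 = \left(\left(-6 + \left(-184\right)^{2}\right) - 18 \left(1 - 75\right)\right) - 30541 = \left(\left(-6 + 33856\right) - -1332\right) - 30541 = \left(33850 + 1332\right) - 30541 = 35182 - 30541 = 4641$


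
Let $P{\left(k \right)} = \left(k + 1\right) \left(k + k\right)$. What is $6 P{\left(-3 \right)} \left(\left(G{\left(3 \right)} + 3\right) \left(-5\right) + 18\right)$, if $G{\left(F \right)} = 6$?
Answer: $-1944$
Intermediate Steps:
$P{\left(k \right)} = 2 k \left(1 + k\right)$ ($P{\left(k \right)} = \left(1 + k\right) 2 k = 2 k \left(1 + k\right)$)
$6 P{\left(-3 \right)} \left(\left(G{\left(3 \right)} + 3\right) \left(-5\right) + 18\right) = 6 \cdot 2 \left(-3\right) \left(1 - 3\right) \left(\left(6 + 3\right) \left(-5\right) + 18\right) = 6 \cdot 2 \left(-3\right) \left(-2\right) \left(9 \left(-5\right) + 18\right) = 6 \cdot 12 \left(-45 + 18\right) = 72 \left(-27\right) = -1944$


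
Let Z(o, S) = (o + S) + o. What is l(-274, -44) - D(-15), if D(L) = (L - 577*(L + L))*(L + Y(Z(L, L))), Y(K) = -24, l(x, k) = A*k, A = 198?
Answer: 665793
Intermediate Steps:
Z(o, S) = S + 2*o (Z(o, S) = (S + o) + o = S + 2*o)
l(x, k) = 198*k
D(L) = -1153*L*(-24 + L) (D(L) = (L - 577*(L + L))*(L - 24) = (L - 1154*L)*(-24 + L) = (-1153*L)*(-24 + L) = -1153*L*(-24 + L))
l(-274, -44) - D(-15) = 198*(-44) - 1153*(-15)*(24 - 1*(-15)) = -8712 - 1153*(-15)*(24 + 15) = -8712 - 1153*(-15)*39 = -8712 - 1*(-674505) = -8712 + 674505 = 665793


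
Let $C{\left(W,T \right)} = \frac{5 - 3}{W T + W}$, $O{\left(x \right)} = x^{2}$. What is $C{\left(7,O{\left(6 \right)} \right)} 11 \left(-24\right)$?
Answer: $- \frac{528}{259} \approx -2.0386$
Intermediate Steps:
$C{\left(W,T \right)} = \frac{2}{W + T W}$ ($C{\left(W,T \right)} = \frac{2}{T W + W} = \frac{2}{W + T W}$)
$C{\left(7,O{\left(6 \right)} \right)} 11 \left(-24\right) = \frac{2}{7 \left(1 + 6^{2}\right)} 11 \left(-24\right) = 2 \cdot \frac{1}{7} \frac{1}{1 + 36} \cdot 11 \left(-24\right) = 2 \cdot \frac{1}{7} \cdot \frac{1}{37} \cdot 11 \left(-24\right) = \frac{2}{259} \cdot 11 \left(-24\right) = \frac{22}{259} \left(-24\right) = - \frac{528}{259}$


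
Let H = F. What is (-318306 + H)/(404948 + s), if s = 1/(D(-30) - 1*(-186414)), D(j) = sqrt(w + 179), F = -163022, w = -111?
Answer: -6773255133718287243424/5698434580837365495857 - 962656*sqrt(17)/5698434580837365495857 ≈ -1.1886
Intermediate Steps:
D(j) = 2*sqrt(17) (D(j) = sqrt(-111 + 179) = sqrt(68) = 2*sqrt(17))
H = -163022
s = 1/(186414 + 2*sqrt(17)) (s = 1/(2*sqrt(17) - 1*(-186414)) = 1/(2*sqrt(17) + 186414) = 1/(186414 + 2*sqrt(17)) ≈ 5.3642e-6)
(-318306 + H)/(404948 + s) = (-318306 - 163022)/(404948 + (93207/17375089664 - sqrt(17)/17375089664)) = -481328/(7036007809350679/17375089664 - sqrt(17)/17375089664)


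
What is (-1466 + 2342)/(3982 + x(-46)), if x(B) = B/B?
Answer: 876/3983 ≈ 0.21993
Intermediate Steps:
x(B) = 1
(-1466 + 2342)/(3982 + x(-46)) = (-1466 + 2342)/(3982 + 1) = 876/3983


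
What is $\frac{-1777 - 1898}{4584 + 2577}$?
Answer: $- \frac{175}{341} \approx -0.5132$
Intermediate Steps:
$\frac{-1777 - 1898}{4584 + 2577} = - \frac{3675}{7161} = \left(-3675\right) \frac{1}{7161} = - \frac{175}{341}$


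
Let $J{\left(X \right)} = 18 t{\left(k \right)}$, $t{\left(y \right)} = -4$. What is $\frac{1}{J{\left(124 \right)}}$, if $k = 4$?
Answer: $- \frac{1}{72} \approx -0.013889$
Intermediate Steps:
$J{\left(X \right)} = -72$ ($J{\left(X \right)} = 18 \left(-4\right) = -72$)
$\frac{1}{J{\left(124 \right)}} = \frac{1}{-72} = - \frac{1}{72}$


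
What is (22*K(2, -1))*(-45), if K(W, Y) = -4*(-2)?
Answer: -7920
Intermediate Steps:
K(W, Y) = 8
(22*K(2, -1))*(-45) = (22*8)*(-45) = 176*(-45) = -7920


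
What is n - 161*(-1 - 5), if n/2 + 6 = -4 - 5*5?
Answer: 896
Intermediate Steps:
n = -70 (n = -12 + 2*(-4 - 5*5) = -12 + 2*(-4 - 25) = -12 + 2*(-29) = -12 - 58 = -70)
n - 161*(-1 - 5) = -70 - 161*(-1 - 5) = -70 - 161*(-6) = -70 - 23*(-42) = -70 + 966 = 896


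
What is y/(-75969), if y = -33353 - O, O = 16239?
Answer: 49592/75969 ≈ 0.65279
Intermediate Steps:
y = -49592 (y = -33353 - 1*16239 = -33353 - 16239 = -49592)
y/(-75969) = -49592/(-75969) = -49592*(-1/75969) = 49592/75969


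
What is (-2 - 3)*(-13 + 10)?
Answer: 15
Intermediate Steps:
(-2 - 3)*(-13 + 10) = -5*(-3) = 15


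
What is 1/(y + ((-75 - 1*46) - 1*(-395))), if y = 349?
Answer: 1/623 ≈ 0.0016051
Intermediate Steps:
1/(y + ((-75 - 1*46) - 1*(-395))) = 1/(349 + ((-75 - 1*46) - 1*(-395))) = 1/(349 + ((-75 - 46) + 395)) = 1/(349 + (-121 + 395)) = 1/(349 + 274) = 1/623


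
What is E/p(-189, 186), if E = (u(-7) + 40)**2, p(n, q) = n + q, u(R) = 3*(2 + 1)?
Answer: -2401/3 ≈ -800.33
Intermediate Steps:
u(R) = 9 (u(R) = 3*3 = 9)
E = 2401 (E = (9 + 40)**2 = 49**2 = 2401)
E/p(-189, 186) = 2401/(-189 + 186) = 2401/(-3) = 2401*(-1/3) = -2401/3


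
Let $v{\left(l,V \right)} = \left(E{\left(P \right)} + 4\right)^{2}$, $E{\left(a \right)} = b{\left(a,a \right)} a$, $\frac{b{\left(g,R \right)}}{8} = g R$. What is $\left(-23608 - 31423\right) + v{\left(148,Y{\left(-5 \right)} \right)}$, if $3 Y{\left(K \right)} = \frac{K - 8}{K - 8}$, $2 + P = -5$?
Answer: $7452569$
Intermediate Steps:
$P = -7$ ($P = -2 - 5 = -7$)
$b{\left(g,R \right)} = 8 R g$ ($b{\left(g,R \right)} = 8 g R = 8 R g$)
$Y{\left(K \right)} = \frac{1}{3}$ ($Y{\left(K \right)} = \frac{\left(K - 8\right) \frac{1}{K - 8}}{3} = \frac{\left(-8 + K\right) \frac{1}{-8 + K}}{3} = \frac{1}{3} \cdot 1 = \frac{1}{3}$)
$E{\left(a \right)} = 8 a^{3}$ ($E{\left(a \right)} = 8 a a a = 8 a^{2} a = 8 a^{3}$)
$v{\left(l,V \right)} = 7507600$ ($v{\left(l,V \right)} = \left(8 \left(-7\right)^{3} + 4\right)^{2} = \left(8 \left(-343\right) + 4\right)^{2} = \left(-2744 + 4\right)^{2} = \left(-2740\right)^{2} = 7507600$)
$\left(-23608 - 31423\right) + v{\left(148,Y{\left(-5 \right)} \right)} = \left(-23608 - 31423\right) + 7507600 = -55031 + 7507600 = 7452569$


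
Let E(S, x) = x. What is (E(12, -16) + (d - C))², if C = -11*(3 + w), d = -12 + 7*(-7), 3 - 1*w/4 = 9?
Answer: 94864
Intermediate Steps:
w = -24 (w = 12 - 4*9 = 12 - 36 = -24)
d = -61 (d = -12 - 49 = -61)
C = 231 (C = -11*(3 - 24) = -11*(-21) = 231)
(E(12, -16) + (d - C))² = (-16 + (-61 - 1*231))² = (-16 + (-61 - 231))² = (-16 - 292)² = (-308)² = 94864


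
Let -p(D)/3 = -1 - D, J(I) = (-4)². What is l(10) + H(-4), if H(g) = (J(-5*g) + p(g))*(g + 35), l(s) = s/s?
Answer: 218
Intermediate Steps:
J(I) = 16
l(s) = 1
p(D) = 3 + 3*D (p(D) = -3*(-1 - D) = 3 + 3*D)
H(g) = (19 + 3*g)*(35 + g) (H(g) = (16 + (3 + 3*g))*(g + 35) = (19 + 3*g)*(35 + g))
l(10) + H(-4) = 1 + (665 + 3*(-4)² + 124*(-4)) = 1 + (665 + 3*16 - 496) = 1 + (665 + 48 - 496) = 1 + 217 = 218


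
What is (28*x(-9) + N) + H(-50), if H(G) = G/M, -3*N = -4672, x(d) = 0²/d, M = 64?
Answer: 149429/96 ≈ 1556.6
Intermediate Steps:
x(d) = 0 (x(d) = 0/d = 0)
N = 4672/3 (N = -⅓*(-4672) = 4672/3 ≈ 1557.3)
H(G) = G/64
(28*x(-9) + N) + H(-50) = (28*0 + 4672/3) + (1/64)*(-50) = (0 + 4672/3) - 25/32 = 4672/3 - 25/32 = 149429/96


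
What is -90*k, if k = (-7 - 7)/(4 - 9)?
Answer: -252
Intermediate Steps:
k = 14/5 (k = -14/(-5) = -14*(-⅕) = 14/5 ≈ 2.8000)
-90*k = -90*14/5 = -252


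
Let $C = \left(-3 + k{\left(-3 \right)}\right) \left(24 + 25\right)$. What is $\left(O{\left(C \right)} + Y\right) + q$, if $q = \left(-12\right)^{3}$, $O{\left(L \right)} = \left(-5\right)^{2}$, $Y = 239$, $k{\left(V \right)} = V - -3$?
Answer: $-1464$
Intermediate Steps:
$k{\left(V \right)} = 3 + V$ ($k{\left(V \right)} = V + 3 = 3 + V$)
$C = -147$ ($C = \left(-3 + \left(3 - 3\right)\right) \left(24 + 25\right) = \left(-3 + 0\right) 49 = \left(-3\right) 49 = -147$)
$O{\left(L \right)} = 25$
$q = -1728$
$\left(O{\left(C \right)} + Y\right) + q = \left(25 + 239\right) - 1728 = 264 - 1728 = -1464$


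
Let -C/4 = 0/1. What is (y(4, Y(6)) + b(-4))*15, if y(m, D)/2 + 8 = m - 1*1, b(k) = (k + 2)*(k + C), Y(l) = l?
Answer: -30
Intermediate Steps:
C = 0 (C = -0/1 = -0 = -4*0 = 0)
b(k) = k*(2 + k) (b(k) = (k + 2)*(k + 0) = (2 + k)*k = k*(2 + k))
y(m, D) = -18 + 2*m (y(m, D) = -16 + 2*(m - 1*1) = -16 + 2*(m - 1) = -16 + 2*(-1 + m) = -16 + (-2 + 2*m) = -18 + 2*m)
(y(4, Y(6)) + b(-4))*15 = ((-18 + 2*4) - 4*(2 - 4))*15 = ((-18 + 8) - 4*(-2))*15 = (-10 + 8)*15 = -2*15 = -30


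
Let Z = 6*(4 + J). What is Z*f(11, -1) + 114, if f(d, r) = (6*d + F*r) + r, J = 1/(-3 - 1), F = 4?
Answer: 2973/2 ≈ 1486.5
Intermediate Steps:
J = -¼ (J = 1/(-4) = -¼ ≈ -0.25000)
Z = 45/2 (Z = 6*(4 - ¼) = 6*(15/4) = 45/2 ≈ 22.500)
f(d, r) = 5*r + 6*d (f(d, r) = (6*d + 4*r) + r = (4*r + 6*d) + r = 5*r + 6*d)
Z*f(11, -1) + 114 = 45*(5*(-1) + 6*11)/2 + 114 = 45*(-5 + 66)/2 + 114 = (45/2)*61 + 114 = 2745/2 + 114 = 2973/2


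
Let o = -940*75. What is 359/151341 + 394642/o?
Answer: -3316678079/592752250 ≈ -5.5954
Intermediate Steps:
o = -70500
359/151341 + 394642/o = 359/151341 + 394642/(-70500) = 359*(1/151341) + 394642*(-1/70500) = 359/151341 - 197321/35250 = -3316678079/592752250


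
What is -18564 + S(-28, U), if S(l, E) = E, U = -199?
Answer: -18763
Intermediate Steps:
-18564 + S(-28, U) = -18564 - 199 = -18763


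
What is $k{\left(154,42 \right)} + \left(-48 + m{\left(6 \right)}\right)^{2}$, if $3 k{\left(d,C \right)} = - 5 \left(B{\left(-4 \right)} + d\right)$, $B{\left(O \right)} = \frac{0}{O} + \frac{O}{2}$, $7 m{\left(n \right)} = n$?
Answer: $\frac{289460}{147} \approx 1969.1$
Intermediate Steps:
$m{\left(n \right)} = \frac{n}{7}$
$B{\left(O \right)} = \frac{O}{2}$ ($B{\left(O \right)} = 0 + O \frac{1}{2} = 0 + \frac{O}{2} = \frac{O}{2}$)
$k{\left(d,C \right)} = \frac{10}{3} - \frac{5 d}{3}$ ($k{\left(d,C \right)} = \frac{\left(-5\right) \left(\frac{1}{2} \left(-4\right) + d\right)}{3} = \frac{\left(-5\right) \left(-2 + d\right)}{3} = \frac{10 - 5 d}{3} = \frac{10}{3} - \frac{5 d}{3}$)
$k{\left(154,42 \right)} + \left(-48 + m{\left(6 \right)}\right)^{2} = \left(\frac{10}{3} - \frac{770}{3}\right) + \left(-48 + \frac{1}{7} \cdot 6\right)^{2} = \left(\frac{10}{3} - \frac{770}{3}\right) + \left(-48 + \frac{6}{7}\right)^{2} = - \frac{760}{3} + \left(- \frac{330}{7}\right)^{2} = - \frac{760}{3} + \frac{108900}{49} = \frac{289460}{147}$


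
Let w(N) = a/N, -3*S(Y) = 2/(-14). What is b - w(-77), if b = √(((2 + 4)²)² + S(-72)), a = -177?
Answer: -177/77 + √571557/21 ≈ 33.702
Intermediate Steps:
S(Y) = 1/21 (S(Y) = -2/(3*(-14)) = -2*(-1)/(3*14) = -⅓*(-⅐) = 1/21)
w(N) = -177/N
b = √571557/21 (b = √(((2 + 4)²)² + 1/21) = √((6²)² + 1/21) = √(36² + 1/21) = √(1296 + 1/21) = √(27217/21) = √571557/21 ≈ 36.001)
b - w(-77) = √571557/21 - (-177)/(-77) = √571557/21 - (-177)*(-1)/77 = √571557/21 - 1*177/77 = √571557/21 - 177/77 = -177/77 + √571557/21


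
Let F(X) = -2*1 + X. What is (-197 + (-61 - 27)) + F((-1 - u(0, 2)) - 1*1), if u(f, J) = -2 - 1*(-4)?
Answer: -291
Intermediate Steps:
u(f, J) = 2 (u(f, J) = -2 + 4 = 2)
F(X) = -2 + X
(-197 + (-61 - 27)) + F((-1 - u(0, 2)) - 1*1) = (-197 + (-61 - 27)) + (-2 + ((-1 - 1*2) - 1*1)) = (-197 - 88) + (-2 + ((-1 - 2) - 1)) = -285 + (-2 + (-3 - 1)) = -285 + (-2 - 4) = -285 - 6 = -291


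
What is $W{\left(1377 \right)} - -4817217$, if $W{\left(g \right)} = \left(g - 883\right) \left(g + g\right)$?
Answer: $6177693$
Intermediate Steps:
$W{\left(g \right)} = 2 g \left(-883 + g\right)$ ($W{\left(g \right)} = \left(-883 + g\right) 2 g = 2 g \left(-883 + g\right)$)
$W{\left(1377 \right)} - -4817217 = 2 \cdot 1377 \left(-883 + 1377\right) - -4817217 = 2 \cdot 1377 \cdot 494 + 4817217 = 1360476 + 4817217 = 6177693$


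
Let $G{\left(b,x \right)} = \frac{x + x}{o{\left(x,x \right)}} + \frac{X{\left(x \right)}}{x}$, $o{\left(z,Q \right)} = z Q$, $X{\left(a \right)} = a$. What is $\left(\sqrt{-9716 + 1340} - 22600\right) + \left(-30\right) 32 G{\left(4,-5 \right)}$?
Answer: $-23176 + 2 i \sqrt{2094} \approx -23176.0 + 91.521 i$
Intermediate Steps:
$o{\left(z,Q \right)} = Q z$
$G{\left(b,x \right)} = 1 + \frac{2}{x}$ ($G{\left(b,x \right)} = \frac{x + x}{x x} + \frac{x}{x} = \frac{2 x}{x^{2}} + 1 = \frac{2}{x} + 1 = 1 + \frac{2}{x}$)
$\left(\sqrt{-9716 + 1340} - 22600\right) + \left(-30\right) 32 G{\left(4,-5 \right)} = \left(\sqrt{-9716 + 1340} - 22600\right) + \left(-30\right) 32 \frac{2 - 5}{-5} = \left(\sqrt{-8376} - 22600\right) - 960 \left(\left(- \frac{1}{5}\right) \left(-3\right)\right) = \left(2 i \sqrt{2094} - 22600\right) - 576 = \left(-22600 + 2 i \sqrt{2094}\right) - 576 = -23176 + 2 i \sqrt{2094}$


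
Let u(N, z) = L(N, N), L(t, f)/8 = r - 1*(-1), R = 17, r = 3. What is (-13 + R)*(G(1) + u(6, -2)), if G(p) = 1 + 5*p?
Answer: 152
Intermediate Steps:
L(t, f) = 32 (L(t, f) = 8*(3 - 1*(-1)) = 8*(3 + 1) = 8*4 = 32)
u(N, z) = 32
(-13 + R)*(G(1) + u(6, -2)) = (-13 + 17)*((1 + 5*1) + 32) = 4*((1 + 5) + 32) = 4*(6 + 32) = 4*38 = 152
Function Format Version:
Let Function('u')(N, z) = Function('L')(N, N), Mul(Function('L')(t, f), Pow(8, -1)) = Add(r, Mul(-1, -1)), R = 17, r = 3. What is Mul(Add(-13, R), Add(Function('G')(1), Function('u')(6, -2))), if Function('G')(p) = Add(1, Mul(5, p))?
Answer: 152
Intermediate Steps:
Function('L')(t, f) = 32 (Function('L')(t, f) = Mul(8, Add(3, Mul(-1, -1))) = Mul(8, Add(3, 1)) = Mul(8, 4) = 32)
Function('u')(N, z) = 32
Mul(Add(-13, R), Add(Function('G')(1), Function('u')(6, -2))) = Mul(Add(-13, 17), Add(Add(1, Mul(5, 1)), 32)) = Mul(4, Add(Add(1, 5), 32)) = Mul(4, Add(6, 32)) = Mul(4, 38) = 152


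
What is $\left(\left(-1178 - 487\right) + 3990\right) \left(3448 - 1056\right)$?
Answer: $5561400$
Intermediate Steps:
$\left(\left(-1178 - 487\right) + 3990\right) \left(3448 - 1056\right) = \left(-1665 + 3990\right) 2392 = 2325 \cdot 2392 = 5561400$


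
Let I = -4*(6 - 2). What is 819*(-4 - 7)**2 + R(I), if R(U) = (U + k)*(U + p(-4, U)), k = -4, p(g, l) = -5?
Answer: 99519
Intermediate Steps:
I = -16 (I = -4*4 = -16)
R(U) = (-5 + U)*(-4 + U) (R(U) = (U - 4)*(U - 5) = (-4 + U)*(-5 + U) = (-5 + U)*(-4 + U))
819*(-4 - 7)**2 + R(I) = 819*(-4 - 7)**2 + (20 + (-16)**2 - 9*(-16)) = 819*(-11)**2 + (20 + 256 + 144) = 819*121 + 420 = 99099 + 420 = 99519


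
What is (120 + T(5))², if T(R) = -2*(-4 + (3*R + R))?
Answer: 7744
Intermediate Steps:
T(R) = 8 - 8*R (T(R) = -2*(-4 + 4*R) = 8 - 8*R)
(120 + T(5))² = (120 + (8 - 8*5))² = (120 + (8 - 40))² = (120 - 32)² = 88² = 7744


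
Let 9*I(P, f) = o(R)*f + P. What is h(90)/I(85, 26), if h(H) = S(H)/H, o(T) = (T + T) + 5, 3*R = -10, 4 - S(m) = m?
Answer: -129/625 ≈ -0.20640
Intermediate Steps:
S(m) = 4 - m
R = -10/3 (R = (⅓)*(-10) = -10/3 ≈ -3.3333)
o(T) = 5 + 2*T (o(T) = 2*T + 5 = 5 + 2*T)
h(H) = (4 - H)/H
I(P, f) = -5*f/27 + P/9 (I(P, f) = ((5 + 2*(-10/3))*f + P)/9 = ((5 - 20/3)*f + P)/9 = (-5*f/3 + P)/9 = (P - 5*f/3)/9 = -5*f/27 + P/9)
h(90)/I(85, 26) = ((4 - 1*90)/90)/(-5/27*26 + (⅑)*85) = ((4 - 90)/90)/(-130/27 + 85/9) = ((1/90)*(-86))/(125/27) = -43/45*27/125 = -129/625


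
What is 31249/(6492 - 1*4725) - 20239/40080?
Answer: 135188623/7869040 ≈ 17.180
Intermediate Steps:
31249/(6492 - 1*4725) - 20239/40080 = 31249/(6492 - 4725) - 20239*1/40080 = 31249/1767 - 20239/40080 = 135188623/7869040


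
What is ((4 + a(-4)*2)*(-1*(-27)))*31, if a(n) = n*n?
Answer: 30132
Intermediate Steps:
a(n) = n²
((4 + a(-4)*2)*(-1*(-27)))*31 = ((4 + (-4)²*2)*(-1*(-27)))*31 = ((4 + 16*2)*27)*31 = ((4 + 32)*27)*31 = (36*27)*31 = 972*31 = 30132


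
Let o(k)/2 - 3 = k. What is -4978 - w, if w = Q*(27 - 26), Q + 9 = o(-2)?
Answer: -4971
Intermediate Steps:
o(k) = 6 + 2*k
Q = -7 (Q = -9 + (6 + 2*(-2)) = -9 + (6 - 4) = -9 + 2 = -7)
w = -7 (w = -7*(27 - 26) = -7*1 = -7)
-4978 - w = -4978 - 1*(-7) = -4978 + 7 = -4971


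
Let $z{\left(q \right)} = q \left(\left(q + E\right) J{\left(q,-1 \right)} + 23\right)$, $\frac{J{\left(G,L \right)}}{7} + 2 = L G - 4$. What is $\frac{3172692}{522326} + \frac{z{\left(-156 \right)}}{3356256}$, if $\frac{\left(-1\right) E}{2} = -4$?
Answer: $\frac{971205344911}{73044157144} \approx 13.296$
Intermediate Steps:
$E = 8$ ($E = \left(-2\right) \left(-4\right) = 8$)
$J{\left(G,L \right)} = -42 + 7 G L$ ($J{\left(G,L \right)} = -14 + 7 \left(L G - 4\right) = -14 + 7 \left(G L - 4\right) = -14 + 7 \left(-4 + G L\right) = -14 + \left(-28 + 7 G L\right) = -42 + 7 G L$)
$z{\left(q \right)} = q \left(23 + \left(-42 - 7 q\right) \left(8 + q\right)\right)$ ($z{\left(q \right)} = q \left(\left(q + 8\right) \left(-42 + 7 q \left(-1\right)\right) + 23\right) = q \left(\left(8 + q\right) \left(-42 - 7 q\right) + 23\right) = q \left(\left(-42 - 7 q\right) \left(8 + q\right) + 23\right) = q \left(23 + \left(-42 - 7 q\right) \left(8 + q\right)\right)$)
$\frac{3172692}{522326} + \frac{z{\left(-156 \right)}}{3356256} = \frac{3172692}{522326} + \frac{\left(-156\right) \left(-313 - -15288 - 7 \left(-156\right)^{2}\right)}{3356256} = 3172692 \cdot \frac{1}{522326} + - 156 \left(-313 + 15288 - 170352\right) \frac{1}{3356256} = \frac{1586346}{261163} + - 156 \left(-313 + 15288 - 170352\right) \frac{1}{3356256} = \frac{1586346}{261163} + \left(-156\right) \left(-155377\right) \frac{1}{3356256} = \frac{1586346}{261163} + 24238812 \cdot \frac{1}{3356256} = \frac{1586346}{261163} + \frac{2019901}{279688} = \frac{971205344911}{73044157144}$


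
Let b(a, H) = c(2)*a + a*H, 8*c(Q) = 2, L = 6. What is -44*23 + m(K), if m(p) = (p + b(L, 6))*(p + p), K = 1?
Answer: -935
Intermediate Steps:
c(Q) = 1/4 (c(Q) = (1/8)*2 = 1/4)
b(a, H) = a/4 + H*a (b(a, H) = a/4 + a*H = a/4 + H*a)
m(p) = 2*p*(75/2 + p) (m(p) = (p + 6*(1/4 + 6))*(p + p) = (p + 6*(25/4))*(2*p) = (p + 75/2)*(2*p) = (75/2 + p)*(2*p) = 2*p*(75/2 + p))
-44*23 + m(K) = -44*23 + 1*(75 + 2*1) = -1012 + 1*(75 + 2) = -1012 + 1*77 = -1012 + 77 = -935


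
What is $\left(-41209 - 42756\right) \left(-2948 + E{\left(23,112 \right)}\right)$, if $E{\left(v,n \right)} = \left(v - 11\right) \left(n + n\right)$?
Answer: $21830900$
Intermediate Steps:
$E{\left(v,n \right)} = 2 n \left(-11 + v\right)$ ($E{\left(v,n \right)} = \left(-11 + v\right) 2 n = 2 n \left(-11 + v\right)$)
$\left(-41209 - 42756\right) \left(-2948 + E{\left(23,112 \right)}\right) = \left(-41209 - 42756\right) \left(-2948 + 2 \cdot 112 \left(-11 + 23\right)\right) = - 83965 \left(-2948 + 2 \cdot 112 \cdot 12\right) = - 83965 \left(-2948 + 2688\right) = \left(-83965\right) \left(-260\right) = 21830900$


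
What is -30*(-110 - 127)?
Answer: 7110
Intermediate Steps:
-30*(-110 - 127) = -30*(-237) = 7110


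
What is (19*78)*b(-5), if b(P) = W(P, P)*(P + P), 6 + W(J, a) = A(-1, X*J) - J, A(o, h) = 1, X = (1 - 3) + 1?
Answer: 0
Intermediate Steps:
X = -1 (X = -2 + 1 = -1)
W(J, a) = -5 - J (W(J, a) = -6 + (1 - J) = -5 - J)
b(P) = 2*P*(-5 - P) (b(P) = (-5 - P)*(P + P) = (-5 - P)*(2*P) = 2*P*(-5 - P))
(19*78)*b(-5) = (19*78)*(-2*(-5)*(5 - 5)) = 1482*(-2*(-5)*0) = 1482*0 = 0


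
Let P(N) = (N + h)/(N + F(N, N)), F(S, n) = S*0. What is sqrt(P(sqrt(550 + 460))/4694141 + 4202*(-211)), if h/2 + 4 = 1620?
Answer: sqrt(-488417001596215346025 + 375531280*sqrt(1010))/23470705 ≈ 941.61*I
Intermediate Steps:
h = 3232 (h = -8 + 2*1620 = -8 + 3240 = 3232)
F(S, n) = 0
P(N) = (3232 + N)/N (P(N) = (N + 3232)/(N + 0) = (3232 + N)/N)
sqrt(P(sqrt(550 + 460))/4694141 + 4202*(-211)) = sqrt(((3232 + sqrt(550 + 460))/(sqrt(550 + 460)))/4694141 + 4202*(-211)) = sqrt(((3232 + sqrt(1010))/(sqrt(1010)))*(1/4694141) - 886622) = sqrt(((sqrt(1010)/1010)*(3232 + sqrt(1010)))*(1/4694141) - 886622) = sqrt((sqrt(1010)*(3232 + sqrt(1010))/1010)*(1/4694141) - 886622) = sqrt(sqrt(1010)*(3232 + sqrt(1010))/4741082410 - 886622) = sqrt(-886622 + sqrt(1010)*(3232 + sqrt(1010))/4741082410)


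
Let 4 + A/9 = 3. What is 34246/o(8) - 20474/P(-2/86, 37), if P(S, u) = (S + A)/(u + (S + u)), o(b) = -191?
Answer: 6213060603/37054 ≈ 1.6768e+5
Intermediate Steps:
A = -9 (A = -36 + 9*3 = -36 + 27 = -9)
P(S, u) = (-9 + S)/(S + 2*u) (P(S, u) = (S - 9)/(u + (S + u)) = (-9 + S)/(S + 2*u))
34246/o(8) - 20474/P(-2/86, 37) = 34246/(-191) - 20474*(-2/86 + 2*37)/(-9 - 2/86) = 34246*(-1/191) - 20474*(-2*1/86 + 74)/(-9 - 2*1/86) = -34246/191 - 20474*(-1/43 + 74)/(-9 - 1/43) = -34246/191 - 20474/(-388/43/(3181/43)) = -34246/191 - 20474/((43/3181)*(-388/43)) = -34246/191 - 20474/(-388/3181) = -34246/191 - 20474*(-3181/388) = -34246/191 + 32563897/194 = 6213060603/37054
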